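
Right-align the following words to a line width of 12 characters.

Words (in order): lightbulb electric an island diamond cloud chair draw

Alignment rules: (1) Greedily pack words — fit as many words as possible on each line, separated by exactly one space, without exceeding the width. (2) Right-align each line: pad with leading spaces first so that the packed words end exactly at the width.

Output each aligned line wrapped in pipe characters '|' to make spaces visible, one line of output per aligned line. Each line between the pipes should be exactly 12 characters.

Line 1: ['lightbulb'] (min_width=9, slack=3)
Line 2: ['electric', 'an'] (min_width=11, slack=1)
Line 3: ['island'] (min_width=6, slack=6)
Line 4: ['diamond'] (min_width=7, slack=5)
Line 5: ['cloud', 'chair'] (min_width=11, slack=1)
Line 6: ['draw'] (min_width=4, slack=8)

Answer: |   lightbulb|
| electric an|
|      island|
|     diamond|
| cloud chair|
|        draw|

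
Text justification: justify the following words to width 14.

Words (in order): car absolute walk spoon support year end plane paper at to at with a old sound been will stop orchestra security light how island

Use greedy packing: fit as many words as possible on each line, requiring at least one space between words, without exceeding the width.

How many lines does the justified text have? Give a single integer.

Line 1: ['car', 'absolute'] (min_width=12, slack=2)
Line 2: ['walk', 'spoon'] (min_width=10, slack=4)
Line 3: ['support', 'year'] (min_width=12, slack=2)
Line 4: ['end', 'plane'] (min_width=9, slack=5)
Line 5: ['paper', 'at', 'to', 'at'] (min_width=14, slack=0)
Line 6: ['with', 'a', 'old'] (min_width=10, slack=4)
Line 7: ['sound', 'been'] (min_width=10, slack=4)
Line 8: ['will', 'stop'] (min_width=9, slack=5)
Line 9: ['orchestra'] (min_width=9, slack=5)
Line 10: ['security', 'light'] (min_width=14, slack=0)
Line 11: ['how', 'island'] (min_width=10, slack=4)
Total lines: 11

Answer: 11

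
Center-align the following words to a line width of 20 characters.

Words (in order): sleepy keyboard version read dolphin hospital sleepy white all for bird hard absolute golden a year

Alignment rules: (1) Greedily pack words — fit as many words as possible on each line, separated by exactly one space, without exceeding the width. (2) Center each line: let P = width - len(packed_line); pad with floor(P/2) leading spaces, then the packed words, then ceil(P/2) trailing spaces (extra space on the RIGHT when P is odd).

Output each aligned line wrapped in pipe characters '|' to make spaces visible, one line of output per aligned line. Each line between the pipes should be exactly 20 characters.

Answer: |  sleepy keyboard   |
|version read dolphin|
|  hospital sleepy   |
| white all for bird |
|hard absolute golden|
|       a year       |

Derivation:
Line 1: ['sleepy', 'keyboard'] (min_width=15, slack=5)
Line 2: ['version', 'read', 'dolphin'] (min_width=20, slack=0)
Line 3: ['hospital', 'sleepy'] (min_width=15, slack=5)
Line 4: ['white', 'all', 'for', 'bird'] (min_width=18, slack=2)
Line 5: ['hard', 'absolute', 'golden'] (min_width=20, slack=0)
Line 6: ['a', 'year'] (min_width=6, slack=14)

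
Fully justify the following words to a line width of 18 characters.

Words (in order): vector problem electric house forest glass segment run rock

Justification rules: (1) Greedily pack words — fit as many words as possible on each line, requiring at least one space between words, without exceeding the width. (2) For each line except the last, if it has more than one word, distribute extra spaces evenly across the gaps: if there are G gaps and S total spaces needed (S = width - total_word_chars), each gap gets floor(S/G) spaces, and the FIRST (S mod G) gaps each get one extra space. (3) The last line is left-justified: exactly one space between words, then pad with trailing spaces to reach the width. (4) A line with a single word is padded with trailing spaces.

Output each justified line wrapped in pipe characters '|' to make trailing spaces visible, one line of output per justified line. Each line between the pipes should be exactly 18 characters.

Answer: |vector     problem|
|electric     house|
|forest       glass|
|segment run rock  |

Derivation:
Line 1: ['vector', 'problem'] (min_width=14, slack=4)
Line 2: ['electric', 'house'] (min_width=14, slack=4)
Line 3: ['forest', 'glass'] (min_width=12, slack=6)
Line 4: ['segment', 'run', 'rock'] (min_width=16, slack=2)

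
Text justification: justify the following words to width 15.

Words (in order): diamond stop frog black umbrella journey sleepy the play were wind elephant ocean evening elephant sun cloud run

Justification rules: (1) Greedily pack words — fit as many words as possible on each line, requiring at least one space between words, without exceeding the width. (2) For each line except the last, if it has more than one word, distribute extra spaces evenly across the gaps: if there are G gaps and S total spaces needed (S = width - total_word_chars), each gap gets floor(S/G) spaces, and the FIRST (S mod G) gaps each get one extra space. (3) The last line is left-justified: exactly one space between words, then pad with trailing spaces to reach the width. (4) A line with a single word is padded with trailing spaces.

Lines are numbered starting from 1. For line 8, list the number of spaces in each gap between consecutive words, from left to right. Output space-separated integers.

Answer: 4

Derivation:
Line 1: ['diamond', 'stop'] (min_width=12, slack=3)
Line 2: ['frog', 'black'] (min_width=10, slack=5)
Line 3: ['umbrella'] (min_width=8, slack=7)
Line 4: ['journey', 'sleepy'] (min_width=14, slack=1)
Line 5: ['the', 'play', 'were'] (min_width=13, slack=2)
Line 6: ['wind', 'elephant'] (min_width=13, slack=2)
Line 7: ['ocean', 'evening'] (min_width=13, slack=2)
Line 8: ['elephant', 'sun'] (min_width=12, slack=3)
Line 9: ['cloud', 'run'] (min_width=9, slack=6)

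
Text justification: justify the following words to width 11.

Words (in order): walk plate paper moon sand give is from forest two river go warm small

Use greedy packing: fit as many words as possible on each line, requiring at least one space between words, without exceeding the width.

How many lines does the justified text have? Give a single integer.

Answer: 7

Derivation:
Line 1: ['walk', 'plate'] (min_width=10, slack=1)
Line 2: ['paper', 'moon'] (min_width=10, slack=1)
Line 3: ['sand', 'give'] (min_width=9, slack=2)
Line 4: ['is', 'from'] (min_width=7, slack=4)
Line 5: ['forest', 'two'] (min_width=10, slack=1)
Line 6: ['river', 'go'] (min_width=8, slack=3)
Line 7: ['warm', 'small'] (min_width=10, slack=1)
Total lines: 7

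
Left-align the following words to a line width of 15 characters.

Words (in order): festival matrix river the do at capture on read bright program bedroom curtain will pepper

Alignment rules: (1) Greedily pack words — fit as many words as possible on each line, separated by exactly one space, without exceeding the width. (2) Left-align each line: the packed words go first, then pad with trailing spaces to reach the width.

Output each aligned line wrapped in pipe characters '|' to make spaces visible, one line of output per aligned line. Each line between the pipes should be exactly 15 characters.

Line 1: ['festival', 'matrix'] (min_width=15, slack=0)
Line 2: ['river', 'the', 'do', 'at'] (min_width=15, slack=0)
Line 3: ['capture', 'on', 'read'] (min_width=15, slack=0)
Line 4: ['bright', 'program'] (min_width=14, slack=1)
Line 5: ['bedroom', 'curtain'] (min_width=15, slack=0)
Line 6: ['will', 'pepper'] (min_width=11, slack=4)

Answer: |festival matrix|
|river the do at|
|capture on read|
|bright program |
|bedroom curtain|
|will pepper    |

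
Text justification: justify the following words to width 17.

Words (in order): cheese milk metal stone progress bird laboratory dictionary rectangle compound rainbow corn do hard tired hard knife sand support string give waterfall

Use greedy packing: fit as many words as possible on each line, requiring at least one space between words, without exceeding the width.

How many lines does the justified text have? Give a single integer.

Line 1: ['cheese', 'milk', 'metal'] (min_width=17, slack=0)
Line 2: ['stone', 'progress'] (min_width=14, slack=3)
Line 3: ['bird', 'laboratory'] (min_width=15, slack=2)
Line 4: ['dictionary'] (min_width=10, slack=7)
Line 5: ['rectangle'] (min_width=9, slack=8)
Line 6: ['compound', 'rainbow'] (min_width=16, slack=1)
Line 7: ['corn', 'do', 'hard'] (min_width=12, slack=5)
Line 8: ['tired', 'hard', 'knife'] (min_width=16, slack=1)
Line 9: ['sand', 'support'] (min_width=12, slack=5)
Line 10: ['string', 'give'] (min_width=11, slack=6)
Line 11: ['waterfall'] (min_width=9, slack=8)
Total lines: 11

Answer: 11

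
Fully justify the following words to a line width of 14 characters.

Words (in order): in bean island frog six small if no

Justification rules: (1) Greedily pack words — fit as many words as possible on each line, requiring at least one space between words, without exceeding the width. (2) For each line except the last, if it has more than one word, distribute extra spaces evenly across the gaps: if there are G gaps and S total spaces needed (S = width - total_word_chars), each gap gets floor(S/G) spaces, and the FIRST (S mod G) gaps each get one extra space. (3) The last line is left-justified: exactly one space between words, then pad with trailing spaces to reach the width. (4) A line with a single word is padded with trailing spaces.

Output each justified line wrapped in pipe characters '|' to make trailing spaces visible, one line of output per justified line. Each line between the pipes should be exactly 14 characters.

Line 1: ['in', 'bean', 'island'] (min_width=14, slack=0)
Line 2: ['frog', 'six', 'small'] (min_width=14, slack=0)
Line 3: ['if', 'no'] (min_width=5, slack=9)

Answer: |in bean island|
|frog six small|
|if no         |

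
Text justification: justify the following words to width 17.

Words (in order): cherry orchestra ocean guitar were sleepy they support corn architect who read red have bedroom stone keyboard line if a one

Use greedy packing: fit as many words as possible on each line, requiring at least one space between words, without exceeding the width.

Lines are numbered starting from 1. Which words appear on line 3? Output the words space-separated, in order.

Line 1: ['cherry', 'orchestra'] (min_width=16, slack=1)
Line 2: ['ocean', 'guitar', 'were'] (min_width=17, slack=0)
Line 3: ['sleepy', 'they'] (min_width=11, slack=6)
Line 4: ['support', 'corn'] (min_width=12, slack=5)
Line 5: ['architect', 'who'] (min_width=13, slack=4)
Line 6: ['read', 'red', 'have'] (min_width=13, slack=4)
Line 7: ['bedroom', 'stone'] (min_width=13, slack=4)
Line 8: ['keyboard', 'line', 'if'] (min_width=16, slack=1)
Line 9: ['a', 'one'] (min_width=5, slack=12)

Answer: sleepy they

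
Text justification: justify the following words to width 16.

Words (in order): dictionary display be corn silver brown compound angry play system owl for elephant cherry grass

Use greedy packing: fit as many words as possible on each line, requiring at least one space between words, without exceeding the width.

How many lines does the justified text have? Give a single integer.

Answer: 7

Derivation:
Line 1: ['dictionary'] (min_width=10, slack=6)
Line 2: ['display', 'be', 'corn'] (min_width=15, slack=1)
Line 3: ['silver', 'brown'] (min_width=12, slack=4)
Line 4: ['compound', 'angry'] (min_width=14, slack=2)
Line 5: ['play', 'system', 'owl'] (min_width=15, slack=1)
Line 6: ['for', 'elephant'] (min_width=12, slack=4)
Line 7: ['cherry', 'grass'] (min_width=12, slack=4)
Total lines: 7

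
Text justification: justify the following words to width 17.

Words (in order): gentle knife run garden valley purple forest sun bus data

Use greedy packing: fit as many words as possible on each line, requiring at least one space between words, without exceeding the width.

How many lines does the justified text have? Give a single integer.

Line 1: ['gentle', 'knife', 'run'] (min_width=16, slack=1)
Line 2: ['garden', 'valley'] (min_width=13, slack=4)
Line 3: ['purple', 'forest', 'sun'] (min_width=17, slack=0)
Line 4: ['bus', 'data'] (min_width=8, slack=9)
Total lines: 4

Answer: 4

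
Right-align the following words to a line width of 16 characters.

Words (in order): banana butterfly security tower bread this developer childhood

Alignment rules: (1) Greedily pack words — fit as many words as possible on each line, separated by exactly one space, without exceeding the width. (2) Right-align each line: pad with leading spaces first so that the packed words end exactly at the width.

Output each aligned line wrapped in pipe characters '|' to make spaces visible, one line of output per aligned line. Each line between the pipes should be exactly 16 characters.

Line 1: ['banana', 'butterfly'] (min_width=16, slack=0)
Line 2: ['security', 'tower'] (min_width=14, slack=2)
Line 3: ['bread', 'this'] (min_width=10, slack=6)
Line 4: ['developer'] (min_width=9, slack=7)
Line 5: ['childhood'] (min_width=9, slack=7)

Answer: |banana butterfly|
|  security tower|
|      bread this|
|       developer|
|       childhood|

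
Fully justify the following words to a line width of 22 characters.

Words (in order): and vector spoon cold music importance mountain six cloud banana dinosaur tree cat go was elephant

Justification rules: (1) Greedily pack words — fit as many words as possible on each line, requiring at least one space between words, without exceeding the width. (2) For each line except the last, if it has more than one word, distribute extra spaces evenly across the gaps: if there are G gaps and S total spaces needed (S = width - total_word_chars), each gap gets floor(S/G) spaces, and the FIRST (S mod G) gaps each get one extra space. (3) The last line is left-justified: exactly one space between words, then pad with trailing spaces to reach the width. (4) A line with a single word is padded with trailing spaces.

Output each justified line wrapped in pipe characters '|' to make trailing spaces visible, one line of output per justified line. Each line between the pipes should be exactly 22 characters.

Answer: |and  vector spoon cold|
|music       importance|
|mountain   six   cloud|
|banana  dinosaur  tree|
|cat go was elephant   |

Derivation:
Line 1: ['and', 'vector', 'spoon', 'cold'] (min_width=21, slack=1)
Line 2: ['music', 'importance'] (min_width=16, slack=6)
Line 3: ['mountain', 'six', 'cloud'] (min_width=18, slack=4)
Line 4: ['banana', 'dinosaur', 'tree'] (min_width=20, slack=2)
Line 5: ['cat', 'go', 'was', 'elephant'] (min_width=19, slack=3)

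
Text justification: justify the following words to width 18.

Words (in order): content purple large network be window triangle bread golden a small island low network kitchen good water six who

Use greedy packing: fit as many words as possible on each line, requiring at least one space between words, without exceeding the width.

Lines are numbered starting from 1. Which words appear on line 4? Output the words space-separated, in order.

Answer: bread golden a

Derivation:
Line 1: ['content', 'purple'] (min_width=14, slack=4)
Line 2: ['large', 'network', 'be'] (min_width=16, slack=2)
Line 3: ['window', 'triangle'] (min_width=15, slack=3)
Line 4: ['bread', 'golden', 'a'] (min_width=14, slack=4)
Line 5: ['small', 'island', 'low'] (min_width=16, slack=2)
Line 6: ['network', 'kitchen'] (min_width=15, slack=3)
Line 7: ['good', 'water', 'six', 'who'] (min_width=18, slack=0)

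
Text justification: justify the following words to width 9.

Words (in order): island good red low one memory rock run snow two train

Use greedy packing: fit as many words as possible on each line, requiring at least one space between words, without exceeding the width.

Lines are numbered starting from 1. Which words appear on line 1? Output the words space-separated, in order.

Line 1: ['island'] (min_width=6, slack=3)
Line 2: ['good', 'red'] (min_width=8, slack=1)
Line 3: ['low', 'one'] (min_width=7, slack=2)
Line 4: ['memory'] (min_width=6, slack=3)
Line 5: ['rock', 'run'] (min_width=8, slack=1)
Line 6: ['snow', 'two'] (min_width=8, slack=1)
Line 7: ['train'] (min_width=5, slack=4)

Answer: island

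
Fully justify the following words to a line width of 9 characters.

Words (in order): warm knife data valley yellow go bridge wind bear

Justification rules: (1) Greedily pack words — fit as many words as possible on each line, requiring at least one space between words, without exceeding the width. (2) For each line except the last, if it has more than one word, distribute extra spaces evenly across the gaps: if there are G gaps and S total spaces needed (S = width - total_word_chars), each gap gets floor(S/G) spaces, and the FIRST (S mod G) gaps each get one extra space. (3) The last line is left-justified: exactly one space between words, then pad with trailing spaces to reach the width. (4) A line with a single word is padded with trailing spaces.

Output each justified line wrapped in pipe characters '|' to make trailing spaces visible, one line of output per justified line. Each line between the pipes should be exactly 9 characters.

Answer: |warm     |
|knife    |
|data     |
|valley   |
|yellow go|
|bridge   |
|wind bear|

Derivation:
Line 1: ['warm'] (min_width=4, slack=5)
Line 2: ['knife'] (min_width=5, slack=4)
Line 3: ['data'] (min_width=4, slack=5)
Line 4: ['valley'] (min_width=6, slack=3)
Line 5: ['yellow', 'go'] (min_width=9, slack=0)
Line 6: ['bridge'] (min_width=6, slack=3)
Line 7: ['wind', 'bear'] (min_width=9, slack=0)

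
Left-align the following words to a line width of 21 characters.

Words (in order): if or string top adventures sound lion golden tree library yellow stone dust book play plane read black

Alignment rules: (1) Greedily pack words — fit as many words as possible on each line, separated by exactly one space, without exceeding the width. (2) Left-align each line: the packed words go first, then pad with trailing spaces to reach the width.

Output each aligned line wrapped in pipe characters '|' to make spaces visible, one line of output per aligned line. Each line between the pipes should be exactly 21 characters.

Line 1: ['if', 'or', 'string', 'top'] (min_width=16, slack=5)
Line 2: ['adventures', 'sound', 'lion'] (min_width=21, slack=0)
Line 3: ['golden', 'tree', 'library'] (min_width=19, slack=2)
Line 4: ['yellow', 'stone', 'dust'] (min_width=17, slack=4)
Line 5: ['book', 'play', 'plane', 'read'] (min_width=20, slack=1)
Line 6: ['black'] (min_width=5, slack=16)

Answer: |if or string top     |
|adventures sound lion|
|golden tree library  |
|yellow stone dust    |
|book play plane read |
|black                |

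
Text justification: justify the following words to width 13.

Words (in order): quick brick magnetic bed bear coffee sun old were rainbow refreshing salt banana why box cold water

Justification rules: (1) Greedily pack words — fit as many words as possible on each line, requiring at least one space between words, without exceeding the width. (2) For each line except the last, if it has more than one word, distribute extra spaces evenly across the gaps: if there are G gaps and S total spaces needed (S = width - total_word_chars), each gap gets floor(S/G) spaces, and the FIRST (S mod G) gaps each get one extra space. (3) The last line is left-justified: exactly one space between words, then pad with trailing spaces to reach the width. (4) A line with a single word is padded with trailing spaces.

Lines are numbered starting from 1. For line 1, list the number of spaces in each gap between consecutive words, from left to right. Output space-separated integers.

Line 1: ['quick', 'brick'] (min_width=11, slack=2)
Line 2: ['magnetic', 'bed'] (min_width=12, slack=1)
Line 3: ['bear', 'coffee'] (min_width=11, slack=2)
Line 4: ['sun', 'old', 'were'] (min_width=12, slack=1)
Line 5: ['rainbow'] (min_width=7, slack=6)
Line 6: ['refreshing'] (min_width=10, slack=3)
Line 7: ['salt', 'banana'] (min_width=11, slack=2)
Line 8: ['why', 'box', 'cold'] (min_width=12, slack=1)
Line 9: ['water'] (min_width=5, slack=8)

Answer: 3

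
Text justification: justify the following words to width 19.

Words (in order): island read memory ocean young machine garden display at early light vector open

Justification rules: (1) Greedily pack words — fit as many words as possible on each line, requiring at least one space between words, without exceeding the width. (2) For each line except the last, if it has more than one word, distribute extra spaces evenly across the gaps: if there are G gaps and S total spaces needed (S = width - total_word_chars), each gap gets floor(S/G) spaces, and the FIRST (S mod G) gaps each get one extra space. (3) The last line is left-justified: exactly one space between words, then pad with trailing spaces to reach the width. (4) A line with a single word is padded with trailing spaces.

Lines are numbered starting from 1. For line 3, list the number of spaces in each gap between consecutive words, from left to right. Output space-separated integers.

Line 1: ['island', 'read', 'memory'] (min_width=18, slack=1)
Line 2: ['ocean', 'young', 'machine'] (min_width=19, slack=0)
Line 3: ['garden', 'display', 'at'] (min_width=17, slack=2)
Line 4: ['early', 'light', 'vector'] (min_width=18, slack=1)
Line 5: ['open'] (min_width=4, slack=15)

Answer: 2 2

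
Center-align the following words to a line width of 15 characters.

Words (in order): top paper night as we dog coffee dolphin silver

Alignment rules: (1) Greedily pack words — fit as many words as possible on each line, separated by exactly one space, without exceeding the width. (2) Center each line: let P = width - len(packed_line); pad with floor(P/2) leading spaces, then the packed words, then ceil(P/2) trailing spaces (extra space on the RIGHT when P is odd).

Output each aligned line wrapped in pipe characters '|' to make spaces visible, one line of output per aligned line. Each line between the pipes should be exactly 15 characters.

Line 1: ['top', 'paper', 'night'] (min_width=15, slack=0)
Line 2: ['as', 'we', 'dog'] (min_width=9, slack=6)
Line 3: ['coffee', 'dolphin'] (min_width=14, slack=1)
Line 4: ['silver'] (min_width=6, slack=9)

Answer: |top paper night|
|   as we dog   |
|coffee dolphin |
|    silver     |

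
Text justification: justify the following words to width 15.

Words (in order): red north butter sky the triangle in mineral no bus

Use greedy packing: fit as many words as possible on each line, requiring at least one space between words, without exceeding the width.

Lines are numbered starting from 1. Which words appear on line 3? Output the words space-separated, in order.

Answer: triangle in

Derivation:
Line 1: ['red', 'north'] (min_width=9, slack=6)
Line 2: ['butter', 'sky', 'the'] (min_width=14, slack=1)
Line 3: ['triangle', 'in'] (min_width=11, slack=4)
Line 4: ['mineral', 'no', 'bus'] (min_width=14, slack=1)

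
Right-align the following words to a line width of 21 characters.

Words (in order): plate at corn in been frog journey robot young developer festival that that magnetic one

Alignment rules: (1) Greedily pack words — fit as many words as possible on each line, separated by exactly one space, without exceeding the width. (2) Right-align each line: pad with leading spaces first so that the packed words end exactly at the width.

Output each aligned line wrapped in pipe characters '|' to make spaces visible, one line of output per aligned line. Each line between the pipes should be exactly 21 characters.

Line 1: ['plate', 'at', 'corn', 'in', 'been'] (min_width=21, slack=0)
Line 2: ['frog', 'journey', 'robot'] (min_width=18, slack=3)
Line 3: ['young', 'developer'] (min_width=15, slack=6)
Line 4: ['festival', 'that', 'that'] (min_width=18, slack=3)
Line 5: ['magnetic', 'one'] (min_width=12, slack=9)

Answer: |plate at corn in been|
|   frog journey robot|
|      young developer|
|   festival that that|
|         magnetic one|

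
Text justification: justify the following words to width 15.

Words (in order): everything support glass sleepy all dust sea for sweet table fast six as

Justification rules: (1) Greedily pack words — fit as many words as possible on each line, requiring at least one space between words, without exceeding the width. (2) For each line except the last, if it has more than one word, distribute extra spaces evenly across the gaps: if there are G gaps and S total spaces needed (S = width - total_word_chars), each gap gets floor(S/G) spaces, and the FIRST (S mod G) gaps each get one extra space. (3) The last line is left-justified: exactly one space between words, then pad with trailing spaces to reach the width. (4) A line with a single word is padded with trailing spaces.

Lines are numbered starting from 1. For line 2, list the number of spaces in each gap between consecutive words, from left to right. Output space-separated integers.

Answer: 3

Derivation:
Line 1: ['everything'] (min_width=10, slack=5)
Line 2: ['support', 'glass'] (min_width=13, slack=2)
Line 3: ['sleepy', 'all', 'dust'] (min_width=15, slack=0)
Line 4: ['sea', 'for', 'sweet'] (min_width=13, slack=2)
Line 5: ['table', 'fast', 'six'] (min_width=14, slack=1)
Line 6: ['as'] (min_width=2, slack=13)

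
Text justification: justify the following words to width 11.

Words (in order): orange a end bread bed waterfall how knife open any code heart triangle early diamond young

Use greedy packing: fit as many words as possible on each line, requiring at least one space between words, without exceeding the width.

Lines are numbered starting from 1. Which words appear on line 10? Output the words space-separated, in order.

Line 1: ['orange', 'a'] (min_width=8, slack=3)
Line 2: ['end', 'bread'] (min_width=9, slack=2)
Line 3: ['bed'] (min_width=3, slack=8)
Line 4: ['waterfall'] (min_width=9, slack=2)
Line 5: ['how', 'knife'] (min_width=9, slack=2)
Line 6: ['open', 'any'] (min_width=8, slack=3)
Line 7: ['code', 'heart'] (min_width=10, slack=1)
Line 8: ['triangle'] (min_width=8, slack=3)
Line 9: ['early'] (min_width=5, slack=6)
Line 10: ['diamond'] (min_width=7, slack=4)
Line 11: ['young'] (min_width=5, slack=6)

Answer: diamond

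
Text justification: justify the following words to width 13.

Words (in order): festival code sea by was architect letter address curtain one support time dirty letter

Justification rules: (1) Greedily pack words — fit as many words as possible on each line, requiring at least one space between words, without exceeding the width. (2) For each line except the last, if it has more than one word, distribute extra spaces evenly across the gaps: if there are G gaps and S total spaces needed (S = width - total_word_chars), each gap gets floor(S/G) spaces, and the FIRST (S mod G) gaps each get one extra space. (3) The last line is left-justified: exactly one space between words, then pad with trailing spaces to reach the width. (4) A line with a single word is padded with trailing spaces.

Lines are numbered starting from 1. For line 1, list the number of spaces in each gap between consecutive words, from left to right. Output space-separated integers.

Line 1: ['festival', 'code'] (min_width=13, slack=0)
Line 2: ['sea', 'by', 'was'] (min_width=10, slack=3)
Line 3: ['architect'] (min_width=9, slack=4)
Line 4: ['letter'] (min_width=6, slack=7)
Line 5: ['address'] (min_width=7, slack=6)
Line 6: ['curtain', 'one'] (min_width=11, slack=2)
Line 7: ['support', 'time'] (min_width=12, slack=1)
Line 8: ['dirty', 'letter'] (min_width=12, slack=1)

Answer: 1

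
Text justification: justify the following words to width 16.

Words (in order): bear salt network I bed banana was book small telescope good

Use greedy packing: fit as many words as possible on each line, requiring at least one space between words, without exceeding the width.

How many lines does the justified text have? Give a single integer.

Answer: 5

Derivation:
Line 1: ['bear', 'salt'] (min_width=9, slack=7)
Line 2: ['network', 'I', 'bed'] (min_width=13, slack=3)
Line 3: ['banana', 'was', 'book'] (min_width=15, slack=1)
Line 4: ['small', 'telescope'] (min_width=15, slack=1)
Line 5: ['good'] (min_width=4, slack=12)
Total lines: 5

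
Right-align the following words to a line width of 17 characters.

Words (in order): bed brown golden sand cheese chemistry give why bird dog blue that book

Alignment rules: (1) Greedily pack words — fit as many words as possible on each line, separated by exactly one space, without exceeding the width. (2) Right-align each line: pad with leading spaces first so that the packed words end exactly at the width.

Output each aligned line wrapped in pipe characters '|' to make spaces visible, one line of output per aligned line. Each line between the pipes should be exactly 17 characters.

Answer: | bed brown golden|
|      sand cheese|
|   chemistry give|
|why bird dog blue|
|        that book|

Derivation:
Line 1: ['bed', 'brown', 'golden'] (min_width=16, slack=1)
Line 2: ['sand', 'cheese'] (min_width=11, slack=6)
Line 3: ['chemistry', 'give'] (min_width=14, slack=3)
Line 4: ['why', 'bird', 'dog', 'blue'] (min_width=17, slack=0)
Line 5: ['that', 'book'] (min_width=9, slack=8)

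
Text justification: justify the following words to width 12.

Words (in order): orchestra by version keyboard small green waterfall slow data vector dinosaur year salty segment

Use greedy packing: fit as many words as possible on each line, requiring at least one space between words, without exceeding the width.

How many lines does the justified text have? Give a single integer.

Line 1: ['orchestra', 'by'] (min_width=12, slack=0)
Line 2: ['version'] (min_width=7, slack=5)
Line 3: ['keyboard'] (min_width=8, slack=4)
Line 4: ['small', 'green'] (min_width=11, slack=1)
Line 5: ['waterfall'] (min_width=9, slack=3)
Line 6: ['slow', 'data'] (min_width=9, slack=3)
Line 7: ['vector'] (min_width=6, slack=6)
Line 8: ['dinosaur'] (min_width=8, slack=4)
Line 9: ['year', 'salty'] (min_width=10, slack=2)
Line 10: ['segment'] (min_width=7, slack=5)
Total lines: 10

Answer: 10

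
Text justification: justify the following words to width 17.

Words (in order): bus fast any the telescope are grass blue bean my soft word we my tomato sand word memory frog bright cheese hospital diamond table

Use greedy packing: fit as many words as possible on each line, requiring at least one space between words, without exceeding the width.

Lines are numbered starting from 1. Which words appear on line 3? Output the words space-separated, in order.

Line 1: ['bus', 'fast', 'any', 'the'] (min_width=16, slack=1)
Line 2: ['telescope', 'are'] (min_width=13, slack=4)
Line 3: ['grass', 'blue', 'bean'] (min_width=15, slack=2)
Line 4: ['my', 'soft', 'word', 'we'] (min_width=15, slack=2)
Line 5: ['my', 'tomato', 'sand'] (min_width=14, slack=3)
Line 6: ['word', 'memory', 'frog'] (min_width=16, slack=1)
Line 7: ['bright', 'cheese'] (min_width=13, slack=4)
Line 8: ['hospital', 'diamond'] (min_width=16, slack=1)
Line 9: ['table'] (min_width=5, slack=12)

Answer: grass blue bean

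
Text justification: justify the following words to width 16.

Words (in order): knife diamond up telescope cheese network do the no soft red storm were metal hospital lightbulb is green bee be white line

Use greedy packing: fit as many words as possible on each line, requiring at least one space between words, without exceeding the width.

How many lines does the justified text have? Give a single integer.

Line 1: ['knife', 'diamond', 'up'] (min_width=16, slack=0)
Line 2: ['telescope', 'cheese'] (min_width=16, slack=0)
Line 3: ['network', 'do', 'the'] (min_width=14, slack=2)
Line 4: ['no', 'soft', 'red'] (min_width=11, slack=5)
Line 5: ['storm', 'were', 'metal'] (min_width=16, slack=0)
Line 6: ['hospital'] (min_width=8, slack=8)
Line 7: ['lightbulb', 'is'] (min_width=12, slack=4)
Line 8: ['green', 'bee', 'be'] (min_width=12, slack=4)
Line 9: ['white', 'line'] (min_width=10, slack=6)
Total lines: 9

Answer: 9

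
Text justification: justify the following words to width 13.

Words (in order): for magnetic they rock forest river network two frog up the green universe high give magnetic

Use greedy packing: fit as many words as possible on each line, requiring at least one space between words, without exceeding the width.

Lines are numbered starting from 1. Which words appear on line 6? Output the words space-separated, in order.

Answer: green

Derivation:
Line 1: ['for', 'magnetic'] (min_width=12, slack=1)
Line 2: ['they', 'rock'] (min_width=9, slack=4)
Line 3: ['forest', 'river'] (min_width=12, slack=1)
Line 4: ['network', 'two'] (min_width=11, slack=2)
Line 5: ['frog', 'up', 'the'] (min_width=11, slack=2)
Line 6: ['green'] (min_width=5, slack=8)
Line 7: ['universe', 'high'] (min_width=13, slack=0)
Line 8: ['give', 'magnetic'] (min_width=13, slack=0)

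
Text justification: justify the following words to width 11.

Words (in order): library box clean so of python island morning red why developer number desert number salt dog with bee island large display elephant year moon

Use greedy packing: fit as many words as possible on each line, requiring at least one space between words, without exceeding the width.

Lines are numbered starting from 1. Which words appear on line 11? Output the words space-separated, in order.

Answer: dog with

Derivation:
Line 1: ['library', 'box'] (min_width=11, slack=0)
Line 2: ['clean', 'so', 'of'] (min_width=11, slack=0)
Line 3: ['python'] (min_width=6, slack=5)
Line 4: ['island'] (min_width=6, slack=5)
Line 5: ['morning', 'red'] (min_width=11, slack=0)
Line 6: ['why'] (min_width=3, slack=8)
Line 7: ['developer'] (min_width=9, slack=2)
Line 8: ['number'] (min_width=6, slack=5)
Line 9: ['desert'] (min_width=6, slack=5)
Line 10: ['number', 'salt'] (min_width=11, slack=0)
Line 11: ['dog', 'with'] (min_width=8, slack=3)
Line 12: ['bee', 'island'] (min_width=10, slack=1)
Line 13: ['large'] (min_width=5, slack=6)
Line 14: ['display'] (min_width=7, slack=4)
Line 15: ['elephant'] (min_width=8, slack=3)
Line 16: ['year', 'moon'] (min_width=9, slack=2)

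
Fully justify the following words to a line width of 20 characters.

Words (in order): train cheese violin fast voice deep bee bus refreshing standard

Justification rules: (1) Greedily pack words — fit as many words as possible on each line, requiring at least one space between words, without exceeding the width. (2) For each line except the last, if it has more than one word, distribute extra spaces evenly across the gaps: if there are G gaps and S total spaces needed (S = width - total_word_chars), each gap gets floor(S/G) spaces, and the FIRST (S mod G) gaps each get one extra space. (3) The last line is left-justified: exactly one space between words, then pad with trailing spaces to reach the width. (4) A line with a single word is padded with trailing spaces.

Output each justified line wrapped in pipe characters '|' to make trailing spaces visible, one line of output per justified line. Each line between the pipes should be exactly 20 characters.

Line 1: ['train', 'cheese', 'violin'] (min_width=19, slack=1)
Line 2: ['fast', 'voice', 'deep', 'bee'] (min_width=19, slack=1)
Line 3: ['bus', 'refreshing'] (min_width=14, slack=6)
Line 4: ['standard'] (min_width=8, slack=12)

Answer: |train  cheese violin|
|fast  voice deep bee|
|bus       refreshing|
|standard            |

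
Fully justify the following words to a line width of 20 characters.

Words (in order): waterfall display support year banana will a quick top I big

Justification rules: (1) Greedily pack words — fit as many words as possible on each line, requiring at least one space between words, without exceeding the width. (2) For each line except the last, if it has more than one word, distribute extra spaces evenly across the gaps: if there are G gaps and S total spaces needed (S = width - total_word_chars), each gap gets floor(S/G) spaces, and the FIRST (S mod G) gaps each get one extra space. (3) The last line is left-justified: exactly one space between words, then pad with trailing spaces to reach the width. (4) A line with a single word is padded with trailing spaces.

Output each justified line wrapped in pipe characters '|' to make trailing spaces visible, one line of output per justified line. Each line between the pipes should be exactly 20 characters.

Answer: |waterfall    display|
|support  year banana|
|will  a  quick top I|
|big                 |

Derivation:
Line 1: ['waterfall', 'display'] (min_width=17, slack=3)
Line 2: ['support', 'year', 'banana'] (min_width=19, slack=1)
Line 3: ['will', 'a', 'quick', 'top', 'I'] (min_width=18, slack=2)
Line 4: ['big'] (min_width=3, slack=17)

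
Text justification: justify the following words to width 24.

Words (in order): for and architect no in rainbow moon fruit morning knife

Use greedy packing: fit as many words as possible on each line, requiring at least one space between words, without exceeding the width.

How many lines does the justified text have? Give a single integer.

Answer: 3

Derivation:
Line 1: ['for', 'and', 'architect', 'no', 'in'] (min_width=23, slack=1)
Line 2: ['rainbow', 'moon', 'fruit'] (min_width=18, slack=6)
Line 3: ['morning', 'knife'] (min_width=13, slack=11)
Total lines: 3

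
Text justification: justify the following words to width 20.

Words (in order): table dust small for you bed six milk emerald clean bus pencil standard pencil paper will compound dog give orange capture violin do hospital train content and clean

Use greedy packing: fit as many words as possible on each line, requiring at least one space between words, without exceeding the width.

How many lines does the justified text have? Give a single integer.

Answer: 10

Derivation:
Line 1: ['table', 'dust', 'small', 'for'] (min_width=20, slack=0)
Line 2: ['you', 'bed', 'six', 'milk'] (min_width=16, slack=4)
Line 3: ['emerald', 'clean', 'bus'] (min_width=17, slack=3)
Line 4: ['pencil', 'standard'] (min_width=15, slack=5)
Line 5: ['pencil', 'paper', 'will'] (min_width=17, slack=3)
Line 6: ['compound', 'dog', 'give'] (min_width=17, slack=3)
Line 7: ['orange', 'capture'] (min_width=14, slack=6)
Line 8: ['violin', 'do', 'hospital'] (min_width=18, slack=2)
Line 9: ['train', 'content', 'and'] (min_width=17, slack=3)
Line 10: ['clean'] (min_width=5, slack=15)
Total lines: 10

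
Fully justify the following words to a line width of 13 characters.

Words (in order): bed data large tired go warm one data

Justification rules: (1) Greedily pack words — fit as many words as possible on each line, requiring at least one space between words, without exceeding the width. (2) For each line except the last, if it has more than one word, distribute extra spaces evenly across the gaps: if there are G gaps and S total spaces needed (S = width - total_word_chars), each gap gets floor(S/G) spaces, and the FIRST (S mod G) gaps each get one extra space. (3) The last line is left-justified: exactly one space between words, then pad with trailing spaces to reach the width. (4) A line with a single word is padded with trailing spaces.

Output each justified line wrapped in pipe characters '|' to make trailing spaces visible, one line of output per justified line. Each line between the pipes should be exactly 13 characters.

Line 1: ['bed', 'data'] (min_width=8, slack=5)
Line 2: ['large', 'tired'] (min_width=11, slack=2)
Line 3: ['go', 'warm', 'one'] (min_width=11, slack=2)
Line 4: ['data'] (min_width=4, slack=9)

Answer: |bed      data|
|large   tired|
|go  warm  one|
|data         |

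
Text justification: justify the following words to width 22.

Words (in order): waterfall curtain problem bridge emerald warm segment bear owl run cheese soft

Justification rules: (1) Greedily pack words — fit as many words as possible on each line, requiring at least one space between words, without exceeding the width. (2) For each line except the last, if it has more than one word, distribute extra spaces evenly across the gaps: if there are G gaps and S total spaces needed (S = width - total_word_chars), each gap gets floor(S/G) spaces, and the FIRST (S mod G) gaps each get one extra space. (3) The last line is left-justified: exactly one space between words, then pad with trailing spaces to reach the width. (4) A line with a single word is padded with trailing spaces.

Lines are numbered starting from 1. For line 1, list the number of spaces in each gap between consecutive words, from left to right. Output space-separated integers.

Answer: 6

Derivation:
Line 1: ['waterfall', 'curtain'] (min_width=17, slack=5)
Line 2: ['problem', 'bridge', 'emerald'] (min_width=22, slack=0)
Line 3: ['warm', 'segment', 'bear', 'owl'] (min_width=21, slack=1)
Line 4: ['run', 'cheese', 'soft'] (min_width=15, slack=7)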